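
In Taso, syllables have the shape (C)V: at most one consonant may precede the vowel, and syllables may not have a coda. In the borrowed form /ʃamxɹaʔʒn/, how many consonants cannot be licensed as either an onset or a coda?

Syllabifying with onset maximization leaves /m/, /x/, /ʔ/, /ʒ/, /n/ stranded (no codas are permitted; onsets are limited to one consonant).

5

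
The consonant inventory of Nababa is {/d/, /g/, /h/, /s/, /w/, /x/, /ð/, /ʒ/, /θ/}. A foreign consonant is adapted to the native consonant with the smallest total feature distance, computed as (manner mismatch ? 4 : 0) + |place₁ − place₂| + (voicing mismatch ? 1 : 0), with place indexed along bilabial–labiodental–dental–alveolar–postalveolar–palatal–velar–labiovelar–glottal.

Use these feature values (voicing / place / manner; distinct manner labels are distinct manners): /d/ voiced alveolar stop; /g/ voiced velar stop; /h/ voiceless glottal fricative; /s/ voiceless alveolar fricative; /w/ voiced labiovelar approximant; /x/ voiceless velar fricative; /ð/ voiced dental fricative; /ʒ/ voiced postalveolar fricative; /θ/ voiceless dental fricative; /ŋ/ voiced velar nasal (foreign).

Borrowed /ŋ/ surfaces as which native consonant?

g

/g/ is closest: manner differs (nasal→stop, +4), place distance 0 (velar→velar), same voicing; total 4. Next closest is /w/ at distance 5.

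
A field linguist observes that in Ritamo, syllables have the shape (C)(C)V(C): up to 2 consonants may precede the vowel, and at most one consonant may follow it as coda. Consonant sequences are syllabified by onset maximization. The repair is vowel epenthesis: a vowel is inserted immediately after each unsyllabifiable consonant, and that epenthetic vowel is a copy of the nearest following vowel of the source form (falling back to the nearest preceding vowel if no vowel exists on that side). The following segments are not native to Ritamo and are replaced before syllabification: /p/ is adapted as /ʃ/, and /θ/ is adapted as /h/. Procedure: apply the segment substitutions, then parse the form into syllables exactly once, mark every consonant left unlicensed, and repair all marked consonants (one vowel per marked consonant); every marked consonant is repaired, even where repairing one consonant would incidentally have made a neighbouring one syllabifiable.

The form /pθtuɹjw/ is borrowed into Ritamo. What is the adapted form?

Substitution: /p/ → /ʃ/, /θ/ → /h/, giving /ʃhtuɹjw/.
Syllabifying with onset maximization leaves /ʃ/, /j/, /w/ stranded (at most one coda consonant is licensed; onsets may contain at most 2 consonants).
Each unlicensed consonant becomes the onset of a new syllable: /ʃ/ → /ʃu/, /j/ → /ju/, /w/ → /wu/.

ʃuhtuɹjuwu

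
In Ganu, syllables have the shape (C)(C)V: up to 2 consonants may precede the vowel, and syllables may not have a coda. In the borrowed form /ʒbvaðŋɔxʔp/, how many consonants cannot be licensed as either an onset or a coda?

Syllabifying with onset maximization leaves /ʒ/, /x/, /ʔ/, /p/ stranded (no codas are permitted; onsets may contain at most 2 consonants).

4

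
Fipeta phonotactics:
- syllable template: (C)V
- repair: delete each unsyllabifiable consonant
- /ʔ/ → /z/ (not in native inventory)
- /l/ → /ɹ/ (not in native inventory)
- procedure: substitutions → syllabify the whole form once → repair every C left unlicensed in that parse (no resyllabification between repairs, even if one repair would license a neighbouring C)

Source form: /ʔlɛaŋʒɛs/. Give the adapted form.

Substitution: /ʔ/ → /z/, /l/ → /ɹ/, giving /zɹɛaŋʒɛs/.
Syllabifying with onset maximization leaves /z/, /ŋ/, /s/ stranded (no codas are permitted; onsets are limited to one consonant).
Each unlicensed consonant is deleted: /z/, /ŋ/, /s/.

ɹɛaʒɛ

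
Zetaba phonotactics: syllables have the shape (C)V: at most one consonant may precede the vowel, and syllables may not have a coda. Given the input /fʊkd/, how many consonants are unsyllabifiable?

Under (C)V, the unsyllabifiable consonants are /k/, /d/ (no codas are permitted; onsets are limited to one consonant).

2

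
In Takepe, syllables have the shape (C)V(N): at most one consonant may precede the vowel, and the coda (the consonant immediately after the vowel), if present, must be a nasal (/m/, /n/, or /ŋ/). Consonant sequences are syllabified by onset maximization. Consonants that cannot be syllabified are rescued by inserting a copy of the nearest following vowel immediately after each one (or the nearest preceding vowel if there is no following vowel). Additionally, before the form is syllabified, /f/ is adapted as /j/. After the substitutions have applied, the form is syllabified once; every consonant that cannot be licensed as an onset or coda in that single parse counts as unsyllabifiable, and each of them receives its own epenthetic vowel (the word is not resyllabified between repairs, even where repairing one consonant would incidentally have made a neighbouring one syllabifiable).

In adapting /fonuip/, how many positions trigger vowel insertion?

1

After substitution the input is /jonuip/.
The unsyllabifiable consonants are /p/; each receives one epenthetic vowel.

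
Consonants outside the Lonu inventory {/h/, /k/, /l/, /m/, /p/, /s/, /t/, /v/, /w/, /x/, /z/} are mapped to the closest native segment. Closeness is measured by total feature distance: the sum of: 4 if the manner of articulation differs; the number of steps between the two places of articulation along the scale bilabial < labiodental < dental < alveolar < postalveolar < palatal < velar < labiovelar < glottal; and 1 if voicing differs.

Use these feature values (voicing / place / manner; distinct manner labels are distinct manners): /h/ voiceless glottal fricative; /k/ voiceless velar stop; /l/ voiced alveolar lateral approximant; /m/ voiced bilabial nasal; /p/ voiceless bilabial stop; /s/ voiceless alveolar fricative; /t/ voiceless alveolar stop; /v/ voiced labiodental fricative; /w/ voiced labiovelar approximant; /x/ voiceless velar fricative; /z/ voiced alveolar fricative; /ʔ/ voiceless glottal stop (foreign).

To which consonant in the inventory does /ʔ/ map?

/k/ is closest: same manner (stop), place distance 2 (glottal→velar), same voicing; total 2. Next closest is /h/ at distance 4.

k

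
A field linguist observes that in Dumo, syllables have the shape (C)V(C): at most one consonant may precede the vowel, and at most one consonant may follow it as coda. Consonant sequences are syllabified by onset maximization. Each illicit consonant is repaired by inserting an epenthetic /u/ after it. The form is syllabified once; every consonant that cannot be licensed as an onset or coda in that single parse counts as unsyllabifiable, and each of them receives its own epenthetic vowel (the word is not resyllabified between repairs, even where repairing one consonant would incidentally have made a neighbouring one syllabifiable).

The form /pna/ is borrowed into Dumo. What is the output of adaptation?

puna

Syllabifying with onset maximization leaves /p/ stranded (at most one coda consonant is licensed; onsets are limited to one consonant).
Epenthesis after each stranded consonant: /p/ → /pu/.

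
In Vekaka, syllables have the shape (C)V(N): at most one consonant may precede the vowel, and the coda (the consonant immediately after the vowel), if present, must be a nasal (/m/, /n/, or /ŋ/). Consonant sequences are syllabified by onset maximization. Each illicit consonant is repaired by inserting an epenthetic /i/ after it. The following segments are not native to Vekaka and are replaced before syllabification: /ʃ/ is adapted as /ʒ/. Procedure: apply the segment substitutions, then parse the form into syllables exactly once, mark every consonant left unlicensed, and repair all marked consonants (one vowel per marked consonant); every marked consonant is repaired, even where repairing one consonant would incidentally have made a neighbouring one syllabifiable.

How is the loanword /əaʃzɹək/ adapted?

Substitution: /ʃ/ → /ʒ/, giving /əaʒzɹək/.
Under (C)V(N), the unsyllabifiable consonants are /ʒ/, /z/, /k/ (only a nasal (/m/, /n/, or /ŋ/) is licensed in coda position; onsets are limited to one consonant).
Inserting the epenthetic vowel yields /ʒ/ → /ʒi/, /z/ → /zi/, /k/ → /ki/.

əaʒiziɹəki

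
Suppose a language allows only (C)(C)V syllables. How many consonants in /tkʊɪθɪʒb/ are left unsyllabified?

2

Under (C)(C)V, the unsyllabifiable consonants are /ʒ/, /b/ (no codas are permitted; onsets may contain at most 2 consonants).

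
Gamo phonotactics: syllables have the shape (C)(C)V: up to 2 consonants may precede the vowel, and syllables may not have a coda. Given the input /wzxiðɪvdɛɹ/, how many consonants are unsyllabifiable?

The consonants /w/, /ɹ/ cannot be parsed into a legal (C)(C)V syllable (no codas are permitted; onsets may contain at most 2 consonants).

2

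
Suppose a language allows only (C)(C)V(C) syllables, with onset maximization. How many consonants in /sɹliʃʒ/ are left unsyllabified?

2

Syllabifying with onset maximization leaves /s/, /ʒ/ stranded (at most one coda consonant is licensed; onsets may contain at most 2 consonants).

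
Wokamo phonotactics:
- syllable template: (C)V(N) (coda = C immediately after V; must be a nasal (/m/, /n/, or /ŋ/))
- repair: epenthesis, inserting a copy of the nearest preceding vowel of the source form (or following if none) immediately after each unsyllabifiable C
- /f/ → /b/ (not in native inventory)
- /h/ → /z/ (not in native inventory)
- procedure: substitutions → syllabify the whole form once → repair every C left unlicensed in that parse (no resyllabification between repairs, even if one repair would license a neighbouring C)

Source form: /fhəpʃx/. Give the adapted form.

Substitution: /f/ → /b/, /h/ → /z/, giving /bzəpʃx/.
Under (C)V(N), the unsyllabifiable consonants are /b/, /p/, /ʃ/, /x/ (only a nasal (/m/, /n/, or /ŋ/) is licensed in coda position; onsets are limited to one consonant).
Each unlicensed consonant becomes the onset of a new syllable: /b/ → /bə/, /p/ → /pə/, /ʃ/ → /ʃə/, /x/ → /xə/.

bəzəpəʃəxə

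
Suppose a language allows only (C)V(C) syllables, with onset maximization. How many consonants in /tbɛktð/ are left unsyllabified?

3

Under (C)V(C), the unsyllabifiable consonants are /t/, /t/, /ð/ (at most one coda consonant is licensed; onsets are limited to one consonant).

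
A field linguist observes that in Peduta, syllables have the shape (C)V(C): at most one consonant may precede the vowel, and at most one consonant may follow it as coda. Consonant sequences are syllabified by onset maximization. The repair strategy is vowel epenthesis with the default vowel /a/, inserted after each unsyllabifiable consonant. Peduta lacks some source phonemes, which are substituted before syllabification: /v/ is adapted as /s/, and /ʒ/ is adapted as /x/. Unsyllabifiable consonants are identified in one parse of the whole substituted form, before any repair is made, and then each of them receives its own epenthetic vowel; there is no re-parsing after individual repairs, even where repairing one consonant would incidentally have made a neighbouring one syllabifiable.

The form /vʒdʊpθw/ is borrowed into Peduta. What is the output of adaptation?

Substitution: /v/ → /s/, /ʒ/ → /x/, giving /sxdʊpθw/.
Syllabifying with onset maximization leaves /s/, /x/, /θ/, /w/ stranded (at most one coda consonant is licensed; onsets are limited to one consonant).
Each unlicensed consonant becomes the onset of a new syllable: /s/ → /sa/, /x/ → /xa/, /θ/ → /θa/, /w/ → /wa/.

saxadʊpθawa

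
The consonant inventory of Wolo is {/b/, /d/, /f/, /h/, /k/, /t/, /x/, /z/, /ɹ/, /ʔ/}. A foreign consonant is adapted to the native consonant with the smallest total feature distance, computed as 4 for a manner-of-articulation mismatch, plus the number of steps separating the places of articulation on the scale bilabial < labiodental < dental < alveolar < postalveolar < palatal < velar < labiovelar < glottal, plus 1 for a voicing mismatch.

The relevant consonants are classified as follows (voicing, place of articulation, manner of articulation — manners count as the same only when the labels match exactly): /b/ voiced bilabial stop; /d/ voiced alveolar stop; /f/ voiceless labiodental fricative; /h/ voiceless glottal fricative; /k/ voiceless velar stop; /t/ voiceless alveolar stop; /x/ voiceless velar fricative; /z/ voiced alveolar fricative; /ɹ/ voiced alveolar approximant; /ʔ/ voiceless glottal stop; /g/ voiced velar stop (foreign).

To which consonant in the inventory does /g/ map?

/k/ is closest: same manner (stop), place distance 0 (velar→velar), voicing differs (+1); total 1. Next closest is /d/ at distance 3.

k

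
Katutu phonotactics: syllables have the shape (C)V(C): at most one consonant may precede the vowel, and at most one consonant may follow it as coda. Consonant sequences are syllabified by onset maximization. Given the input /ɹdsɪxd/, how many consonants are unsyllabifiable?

3

Under (C)V(C), the unsyllabifiable consonants are /ɹ/, /d/, /d/ (at most one coda consonant is licensed; onsets are limited to one consonant).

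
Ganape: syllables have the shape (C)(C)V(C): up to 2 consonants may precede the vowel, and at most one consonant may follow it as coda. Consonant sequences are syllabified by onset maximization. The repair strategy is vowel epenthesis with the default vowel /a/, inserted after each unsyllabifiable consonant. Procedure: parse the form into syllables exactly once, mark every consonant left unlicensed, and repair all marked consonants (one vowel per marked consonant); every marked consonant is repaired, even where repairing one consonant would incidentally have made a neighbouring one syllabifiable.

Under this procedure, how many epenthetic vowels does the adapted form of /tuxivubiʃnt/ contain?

2

The unsyllabifiable consonants are /n/, /t/; each receives one epenthetic vowel.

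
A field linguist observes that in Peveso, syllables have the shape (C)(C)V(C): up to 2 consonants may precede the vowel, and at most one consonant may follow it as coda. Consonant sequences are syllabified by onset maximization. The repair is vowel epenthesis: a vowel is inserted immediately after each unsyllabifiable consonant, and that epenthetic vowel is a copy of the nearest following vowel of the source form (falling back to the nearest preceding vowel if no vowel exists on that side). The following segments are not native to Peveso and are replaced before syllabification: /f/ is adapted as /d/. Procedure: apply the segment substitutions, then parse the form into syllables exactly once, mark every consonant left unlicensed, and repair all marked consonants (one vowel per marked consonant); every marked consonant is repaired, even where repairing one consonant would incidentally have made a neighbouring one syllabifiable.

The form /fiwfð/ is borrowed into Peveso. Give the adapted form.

Substitution: /f/ → /d/, giving /diwdð/.
Under (C)(C)V(C), the unsyllabifiable consonants are /d/, /ð/ (at most one coda consonant is licensed; onsets may contain at most 2 consonants).
Epenthesis after each stranded consonant: /d/ → /di/, /ð/ → /ði/.

diwdiði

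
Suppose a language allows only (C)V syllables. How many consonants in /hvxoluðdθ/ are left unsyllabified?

The consonants /h/, /v/, /ð/, /d/, /θ/ cannot be parsed into a legal (C)V syllable (no codas are permitted; onsets are limited to one consonant).

5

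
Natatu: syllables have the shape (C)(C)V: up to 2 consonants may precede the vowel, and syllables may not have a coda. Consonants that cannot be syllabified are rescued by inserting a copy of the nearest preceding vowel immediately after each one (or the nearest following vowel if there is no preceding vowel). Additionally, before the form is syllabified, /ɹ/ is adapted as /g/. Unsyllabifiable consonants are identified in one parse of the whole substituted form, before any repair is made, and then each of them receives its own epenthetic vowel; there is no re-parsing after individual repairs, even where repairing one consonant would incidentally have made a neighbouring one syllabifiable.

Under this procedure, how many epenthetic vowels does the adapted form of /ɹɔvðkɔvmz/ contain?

4

After substitution the input is /gɔvðkɔvmz/.
The unsyllabifiable consonants are /v/, /v/, /m/, /z/; each receives one epenthetic vowel.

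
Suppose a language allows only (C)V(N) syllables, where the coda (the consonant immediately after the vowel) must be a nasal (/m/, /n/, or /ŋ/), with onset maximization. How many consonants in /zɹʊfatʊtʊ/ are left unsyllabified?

Under (C)V(N), the unsyllabifiable consonants are /z/ (only a nasal (/m/, /n/, or /ŋ/) is licensed in coda position; onsets are limited to one consonant).

1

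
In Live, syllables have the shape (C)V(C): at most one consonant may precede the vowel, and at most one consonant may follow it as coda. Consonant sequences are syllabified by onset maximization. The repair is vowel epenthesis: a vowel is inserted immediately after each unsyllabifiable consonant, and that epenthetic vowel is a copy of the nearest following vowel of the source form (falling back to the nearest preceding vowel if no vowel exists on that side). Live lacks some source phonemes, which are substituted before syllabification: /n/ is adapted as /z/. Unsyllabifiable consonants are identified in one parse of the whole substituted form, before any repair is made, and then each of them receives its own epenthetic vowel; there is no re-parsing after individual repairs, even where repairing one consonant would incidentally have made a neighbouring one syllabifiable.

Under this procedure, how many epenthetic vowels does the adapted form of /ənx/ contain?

1

After substitution the input is /əzx/.
The unsyllabifiable consonants are /x/; each receives one epenthetic vowel.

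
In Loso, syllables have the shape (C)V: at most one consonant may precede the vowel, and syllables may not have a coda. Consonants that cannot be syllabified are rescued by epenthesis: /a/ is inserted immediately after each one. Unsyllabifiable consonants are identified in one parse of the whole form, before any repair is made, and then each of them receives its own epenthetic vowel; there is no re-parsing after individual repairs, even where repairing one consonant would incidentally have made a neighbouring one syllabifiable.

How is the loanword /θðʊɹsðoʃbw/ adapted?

Syllabifying with onset maximization leaves /θ/, /ɹ/, /s/, /ʃ/, /b/, /w/ stranded (no codas are permitted; onsets are limited to one consonant).
Epenthesis after each stranded consonant: /θ/ → /θa/, /ɹ/ → /ɹa/, /s/ → /sa/, /ʃ/ → /ʃa/, /b/ → /ba/, /w/ → /wa/.

θaðʊɹasaðoʃabawa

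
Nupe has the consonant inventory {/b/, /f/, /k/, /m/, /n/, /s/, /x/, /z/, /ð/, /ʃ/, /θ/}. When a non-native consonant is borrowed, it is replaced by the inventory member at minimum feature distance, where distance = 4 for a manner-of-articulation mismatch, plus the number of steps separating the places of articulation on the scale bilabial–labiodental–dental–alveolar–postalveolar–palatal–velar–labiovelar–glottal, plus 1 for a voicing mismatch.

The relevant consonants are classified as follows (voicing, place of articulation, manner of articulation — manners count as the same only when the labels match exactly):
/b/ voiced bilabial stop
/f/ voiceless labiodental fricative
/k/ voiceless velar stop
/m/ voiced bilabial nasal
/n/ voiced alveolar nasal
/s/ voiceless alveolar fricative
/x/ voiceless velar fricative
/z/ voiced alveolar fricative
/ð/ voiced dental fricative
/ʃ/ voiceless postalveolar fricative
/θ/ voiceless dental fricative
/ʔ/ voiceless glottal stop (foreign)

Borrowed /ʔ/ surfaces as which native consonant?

k

/k/ is closest: same manner (stop), place distance 2 (glottal→velar), same voicing; total 2. Next closest is /x/ at distance 6.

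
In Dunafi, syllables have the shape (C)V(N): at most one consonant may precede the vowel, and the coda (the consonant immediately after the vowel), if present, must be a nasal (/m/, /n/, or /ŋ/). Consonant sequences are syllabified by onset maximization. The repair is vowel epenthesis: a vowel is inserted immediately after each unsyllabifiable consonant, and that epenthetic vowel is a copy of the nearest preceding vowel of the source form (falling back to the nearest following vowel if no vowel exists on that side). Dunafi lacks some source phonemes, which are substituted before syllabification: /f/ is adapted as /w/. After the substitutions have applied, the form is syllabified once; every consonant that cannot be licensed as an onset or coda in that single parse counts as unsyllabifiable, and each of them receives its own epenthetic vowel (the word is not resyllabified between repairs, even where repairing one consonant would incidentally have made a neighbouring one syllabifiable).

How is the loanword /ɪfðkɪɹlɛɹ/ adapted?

ɪwɪðɪkɪɹɪlɛɹɛ

Substitution: /f/ → /w/, giving /ɪwðkɪɹlɛɹ/.
Under (C)V(N), the unsyllabifiable consonants are /w/, /ð/, /ɹ/, /ɹ/ (only a nasal (/m/, /n/, or /ŋ/) is licensed in coda position; onsets are limited to one consonant).
Inserting the epenthetic vowel yields /w/ → /wɪ/, /ð/ → /ðɪ/, /ɹ/ → /ɹɪ/, /ɹ/ → /ɹɛ/.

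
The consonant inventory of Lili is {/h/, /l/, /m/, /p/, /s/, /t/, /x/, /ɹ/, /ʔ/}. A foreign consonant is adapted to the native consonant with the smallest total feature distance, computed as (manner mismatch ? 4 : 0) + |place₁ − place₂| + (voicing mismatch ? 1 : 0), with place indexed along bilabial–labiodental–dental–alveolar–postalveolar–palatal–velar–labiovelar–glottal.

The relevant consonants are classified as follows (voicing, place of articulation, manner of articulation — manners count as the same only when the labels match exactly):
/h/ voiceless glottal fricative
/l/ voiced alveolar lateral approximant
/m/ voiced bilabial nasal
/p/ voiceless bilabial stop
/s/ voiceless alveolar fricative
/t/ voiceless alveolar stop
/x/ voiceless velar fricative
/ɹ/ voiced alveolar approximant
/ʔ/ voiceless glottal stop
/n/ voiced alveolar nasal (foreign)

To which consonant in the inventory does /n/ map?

/m/ is closest: same manner (nasal), place distance 3 (alveolar→bilabial), same voicing; total 3. Next closest is /l/ at distance 4.

m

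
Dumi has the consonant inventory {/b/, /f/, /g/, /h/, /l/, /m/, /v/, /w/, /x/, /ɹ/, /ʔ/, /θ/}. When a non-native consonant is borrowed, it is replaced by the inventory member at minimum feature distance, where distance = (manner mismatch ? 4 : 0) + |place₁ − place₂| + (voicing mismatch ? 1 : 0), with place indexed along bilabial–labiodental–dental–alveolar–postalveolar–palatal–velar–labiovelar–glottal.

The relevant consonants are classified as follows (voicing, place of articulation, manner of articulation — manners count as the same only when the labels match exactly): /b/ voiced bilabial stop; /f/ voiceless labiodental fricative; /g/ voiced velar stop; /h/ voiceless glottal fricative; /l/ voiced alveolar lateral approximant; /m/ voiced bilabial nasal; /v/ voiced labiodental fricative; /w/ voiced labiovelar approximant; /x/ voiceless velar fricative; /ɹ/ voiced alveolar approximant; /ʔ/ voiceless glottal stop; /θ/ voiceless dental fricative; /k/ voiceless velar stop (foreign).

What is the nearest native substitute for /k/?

/g/ is closest: same manner (stop), place distance 0 (velar→velar), voicing differs (+1); total 1. Next closest is /ʔ/ at distance 2.

g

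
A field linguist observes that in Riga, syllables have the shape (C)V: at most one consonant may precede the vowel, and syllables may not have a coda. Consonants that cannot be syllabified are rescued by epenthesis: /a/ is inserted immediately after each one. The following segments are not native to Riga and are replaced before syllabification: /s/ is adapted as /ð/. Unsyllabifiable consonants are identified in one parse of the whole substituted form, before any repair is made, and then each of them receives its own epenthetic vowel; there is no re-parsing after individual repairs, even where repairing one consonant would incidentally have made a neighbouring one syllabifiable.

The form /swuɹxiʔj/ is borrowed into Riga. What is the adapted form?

Substitution: /s/ → /ð/, giving /ðwuɹxiʔj/.
Syllabifying with onset maximization leaves /ð/, /ɹ/, /ʔ/, /j/ stranded (no codas are permitted; onsets are limited to one consonant).
Epenthesis after each stranded consonant: /ð/ → /ða/, /ɹ/ → /ɹa/, /ʔ/ → /ʔa/, /j/ → /ja/.

ðawuɹaxiʔaja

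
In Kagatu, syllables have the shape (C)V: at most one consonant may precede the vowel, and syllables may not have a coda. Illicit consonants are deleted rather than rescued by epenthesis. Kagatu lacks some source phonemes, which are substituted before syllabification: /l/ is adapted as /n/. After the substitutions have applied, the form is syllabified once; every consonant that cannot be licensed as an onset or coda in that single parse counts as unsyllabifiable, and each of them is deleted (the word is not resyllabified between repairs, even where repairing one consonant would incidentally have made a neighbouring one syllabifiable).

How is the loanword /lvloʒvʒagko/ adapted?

Substitution: /l/ → /n/, giving /nvnoʒvʒagko/.
Syllabifying with onset maximization leaves /n/, /v/, /ʒ/, /v/, /g/ stranded (no codas are permitted; onsets are limited to one consonant).
Deletion applies to /n/, /v/, /ʒ/, /v/, /g/.

noʒako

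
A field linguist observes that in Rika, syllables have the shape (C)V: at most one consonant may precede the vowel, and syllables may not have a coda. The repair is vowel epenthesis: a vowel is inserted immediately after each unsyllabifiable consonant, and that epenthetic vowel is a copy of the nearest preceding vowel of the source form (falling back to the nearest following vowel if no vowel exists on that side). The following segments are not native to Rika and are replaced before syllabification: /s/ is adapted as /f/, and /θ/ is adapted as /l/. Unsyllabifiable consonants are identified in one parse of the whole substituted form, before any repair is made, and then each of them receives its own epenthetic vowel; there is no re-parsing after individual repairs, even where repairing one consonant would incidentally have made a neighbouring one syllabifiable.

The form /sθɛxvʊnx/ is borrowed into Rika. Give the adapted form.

fɛlɛxɛvʊnʊxʊ

Substitution: /s/ → /f/, /θ/ → /l/, giving /flɛxvʊnx/.
The consonants /f/, /x/, /n/, /x/ cannot be parsed into a legal (C)V syllable (no codas are permitted; onsets are limited to one consonant).
Each unlicensed consonant becomes the onset of a new syllable: /f/ → /fɛ/, /x/ → /xɛ/, /n/ → /nʊ/, /x/ → /xʊ/.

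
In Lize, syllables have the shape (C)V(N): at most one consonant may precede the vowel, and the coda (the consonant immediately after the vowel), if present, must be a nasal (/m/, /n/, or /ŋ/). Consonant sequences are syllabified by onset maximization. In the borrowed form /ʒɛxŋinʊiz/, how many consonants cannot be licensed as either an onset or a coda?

Syllabifying with onset maximization leaves /x/, /z/ stranded (only a nasal (/m/, /n/, or /ŋ/) is licensed in coda position; onsets are limited to one consonant).

2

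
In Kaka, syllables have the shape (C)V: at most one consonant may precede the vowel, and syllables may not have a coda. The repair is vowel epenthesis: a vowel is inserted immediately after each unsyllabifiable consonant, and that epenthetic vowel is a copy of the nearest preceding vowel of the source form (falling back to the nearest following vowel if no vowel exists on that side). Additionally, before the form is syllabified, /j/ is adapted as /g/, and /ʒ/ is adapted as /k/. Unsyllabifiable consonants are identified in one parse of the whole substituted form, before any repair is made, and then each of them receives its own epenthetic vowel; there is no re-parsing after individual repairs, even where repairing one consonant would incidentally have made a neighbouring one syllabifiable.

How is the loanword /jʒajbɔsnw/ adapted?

Substitution: /j/ → /g/, /ʒ/ → /k/, giving /gkagbɔsnw/.
Syllabifying with onset maximization leaves /g/, /g/, /s/, /n/, /w/ stranded (no codas are permitted; onsets are limited to one consonant).
Epenthesis after each stranded consonant: /g/ → /ga/, /g/ → /ga/, /s/ → /sɔ/, /n/ → /nɔ/, /w/ → /wɔ/.

gakagabɔsɔnɔwɔ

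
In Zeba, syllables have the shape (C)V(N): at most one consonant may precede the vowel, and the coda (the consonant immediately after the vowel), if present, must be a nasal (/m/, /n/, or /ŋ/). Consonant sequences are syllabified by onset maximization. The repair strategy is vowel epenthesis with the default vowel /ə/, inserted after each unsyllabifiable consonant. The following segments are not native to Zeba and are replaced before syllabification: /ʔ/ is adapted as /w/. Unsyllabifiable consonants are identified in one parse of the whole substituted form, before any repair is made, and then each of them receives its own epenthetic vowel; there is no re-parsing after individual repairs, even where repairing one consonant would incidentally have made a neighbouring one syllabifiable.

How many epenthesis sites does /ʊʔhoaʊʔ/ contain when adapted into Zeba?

2

After substitution the input is /ʊwhoaʊw/.
The unsyllabifiable consonants are /w/, /w/; each receives one epenthetic vowel.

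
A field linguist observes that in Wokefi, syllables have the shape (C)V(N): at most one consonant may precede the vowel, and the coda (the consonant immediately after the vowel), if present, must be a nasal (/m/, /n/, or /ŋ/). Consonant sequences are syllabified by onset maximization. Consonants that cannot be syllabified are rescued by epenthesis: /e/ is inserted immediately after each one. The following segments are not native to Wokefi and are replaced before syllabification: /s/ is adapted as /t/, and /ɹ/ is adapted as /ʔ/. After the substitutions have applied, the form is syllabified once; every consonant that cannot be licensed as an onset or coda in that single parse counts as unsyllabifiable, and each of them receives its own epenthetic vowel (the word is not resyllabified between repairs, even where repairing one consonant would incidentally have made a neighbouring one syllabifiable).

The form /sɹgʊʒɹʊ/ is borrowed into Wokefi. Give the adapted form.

Substitution: /s/ → /t/, /ɹ/ → /ʔ/, giving /tʔgʊʒʔʊ/.
The consonants /t/, /ʔ/, /ʒ/ cannot be parsed into a legal (C)V(N) syllable (only a nasal (/m/, /n/, or /ŋ/) is licensed in coda position; onsets are limited to one consonant).
Epenthesis after each stranded consonant: /t/ → /te/, /ʔ/ → /ʔe/, /ʒ/ → /ʒe/.

teʔegʊʒeʔʊ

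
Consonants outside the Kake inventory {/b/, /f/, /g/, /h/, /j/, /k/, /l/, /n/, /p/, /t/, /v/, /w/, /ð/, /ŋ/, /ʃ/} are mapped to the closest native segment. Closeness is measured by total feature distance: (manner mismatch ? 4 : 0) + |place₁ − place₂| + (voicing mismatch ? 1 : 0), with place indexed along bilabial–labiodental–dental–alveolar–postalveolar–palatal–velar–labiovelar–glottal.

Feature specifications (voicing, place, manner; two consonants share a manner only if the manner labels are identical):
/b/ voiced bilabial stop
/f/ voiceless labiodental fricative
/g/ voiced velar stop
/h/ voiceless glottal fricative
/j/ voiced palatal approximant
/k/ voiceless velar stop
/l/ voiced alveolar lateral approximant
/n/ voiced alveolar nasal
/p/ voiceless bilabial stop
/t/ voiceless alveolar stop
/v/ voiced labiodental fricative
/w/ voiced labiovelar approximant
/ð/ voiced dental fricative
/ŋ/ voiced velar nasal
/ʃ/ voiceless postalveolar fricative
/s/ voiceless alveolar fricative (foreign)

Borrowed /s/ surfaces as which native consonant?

/ʃ/ is closest: same manner (fricative), place distance 1 (alveolar→postalveolar), same voicing; total 1. Next closest is /f/ at distance 2.

ʃ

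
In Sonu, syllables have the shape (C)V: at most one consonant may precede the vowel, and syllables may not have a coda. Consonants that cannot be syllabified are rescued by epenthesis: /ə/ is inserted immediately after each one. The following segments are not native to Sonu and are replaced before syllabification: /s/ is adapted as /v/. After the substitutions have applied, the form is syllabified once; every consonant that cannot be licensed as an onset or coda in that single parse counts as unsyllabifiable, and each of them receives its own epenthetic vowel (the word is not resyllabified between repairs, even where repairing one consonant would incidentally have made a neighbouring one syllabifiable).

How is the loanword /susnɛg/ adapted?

Substitution: /s/ → /v/, giving /vuvnɛg/.
The consonants /v/, /g/ cannot be parsed into a legal (C)V syllable (no codas are permitted; onsets are limited to one consonant).
Inserting the epenthetic vowel yields /v/ → /və/, /g/ → /gə/.

vuvənɛgə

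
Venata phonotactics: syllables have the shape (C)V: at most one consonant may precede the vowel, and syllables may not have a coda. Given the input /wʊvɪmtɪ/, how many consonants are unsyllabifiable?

1

Syllabifying with onset maximization leaves /m/ stranded (no codas are permitted; onsets are limited to one consonant).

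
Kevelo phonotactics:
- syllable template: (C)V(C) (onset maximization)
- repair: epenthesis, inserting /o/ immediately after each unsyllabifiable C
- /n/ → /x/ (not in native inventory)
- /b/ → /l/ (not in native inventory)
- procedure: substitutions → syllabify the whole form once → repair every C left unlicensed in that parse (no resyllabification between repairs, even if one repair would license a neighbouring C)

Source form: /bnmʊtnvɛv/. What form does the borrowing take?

loxomʊtxovɛv

Substitution: /b/ → /l/, /n/ → /x/, giving /lxmʊtxvɛv/.
Under (C)V(C), the unsyllabifiable consonants are /l/, /x/, /x/ (at most one coda consonant is licensed; onsets are limited to one consonant).
Epenthesis after each stranded consonant: /l/ → /lo/, /x/ → /xo/, /x/ → /xo/.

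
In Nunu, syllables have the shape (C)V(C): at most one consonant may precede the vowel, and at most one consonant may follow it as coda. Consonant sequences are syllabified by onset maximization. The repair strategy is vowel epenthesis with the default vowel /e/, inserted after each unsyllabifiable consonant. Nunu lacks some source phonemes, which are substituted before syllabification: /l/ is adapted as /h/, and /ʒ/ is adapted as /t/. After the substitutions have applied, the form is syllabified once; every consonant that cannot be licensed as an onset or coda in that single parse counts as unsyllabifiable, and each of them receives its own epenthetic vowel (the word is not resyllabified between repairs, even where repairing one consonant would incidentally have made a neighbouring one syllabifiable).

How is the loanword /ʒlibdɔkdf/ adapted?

Substitution: /ʒ/ → /t/, /l/ → /h/, giving /thibdɔkdf/.
The consonants /t/, /d/, /f/ cannot be parsed into a legal (C)V(C) syllable (at most one coda consonant is licensed; onsets are limited to one consonant).
Each unlicensed consonant becomes the onset of a new syllable: /t/ → /te/, /d/ → /de/, /f/ → /fe/.

tehibdɔkdefe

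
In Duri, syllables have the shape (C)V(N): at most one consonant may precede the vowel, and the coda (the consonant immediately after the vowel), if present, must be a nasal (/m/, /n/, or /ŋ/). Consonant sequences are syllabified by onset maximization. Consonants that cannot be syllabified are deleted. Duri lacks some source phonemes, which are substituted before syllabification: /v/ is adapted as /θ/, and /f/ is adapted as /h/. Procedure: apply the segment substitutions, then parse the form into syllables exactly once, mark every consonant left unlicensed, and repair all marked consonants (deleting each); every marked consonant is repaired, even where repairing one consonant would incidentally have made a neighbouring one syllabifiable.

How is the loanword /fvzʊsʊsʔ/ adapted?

Substitution: /f/ → /h/, /v/ → /θ/, giving /hθzʊsʊsʔ/.
Syllabifying with onset maximization leaves /h/, /θ/, /s/, /ʔ/ stranded (only a nasal (/m/, /n/, or /ŋ/) is licensed in coda position; onsets are limited to one consonant).
Each unlicensed consonant is deleted: /h/, /θ/, /s/, /ʔ/.

zʊsʊ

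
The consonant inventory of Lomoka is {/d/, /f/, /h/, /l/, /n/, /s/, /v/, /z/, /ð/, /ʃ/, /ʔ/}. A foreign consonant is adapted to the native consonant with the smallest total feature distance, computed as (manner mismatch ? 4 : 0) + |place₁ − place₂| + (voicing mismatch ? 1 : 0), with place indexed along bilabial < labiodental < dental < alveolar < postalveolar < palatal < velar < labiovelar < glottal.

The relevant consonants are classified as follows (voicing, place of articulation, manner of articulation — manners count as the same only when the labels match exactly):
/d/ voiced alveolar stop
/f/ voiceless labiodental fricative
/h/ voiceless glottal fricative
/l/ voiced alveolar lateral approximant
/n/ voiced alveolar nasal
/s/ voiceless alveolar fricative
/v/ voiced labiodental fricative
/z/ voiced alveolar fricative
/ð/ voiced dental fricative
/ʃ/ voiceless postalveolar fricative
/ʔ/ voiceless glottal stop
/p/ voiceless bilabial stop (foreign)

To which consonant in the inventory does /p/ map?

d

/d/ is closest: same manner (stop), place distance 3 (bilabial→alveolar), voicing differs (+1); total 4. Next closest is /f/ at distance 5.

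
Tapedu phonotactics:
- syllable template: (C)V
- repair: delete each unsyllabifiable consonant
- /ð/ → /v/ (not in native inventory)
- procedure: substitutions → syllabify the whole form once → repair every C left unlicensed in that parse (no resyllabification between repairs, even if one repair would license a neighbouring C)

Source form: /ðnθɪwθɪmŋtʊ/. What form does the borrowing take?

Substitution: /ð/ → /v/, giving /vnθɪwθɪmŋtʊ/.
Syllabifying with onset maximization leaves /v/, /n/, /w/, /m/, /ŋ/ stranded (no codas are permitted; onsets are limited to one consonant).
Deleting the stranded consonants removes /v/, /n/, /w/, /m/, /ŋ/.

θɪθɪtʊ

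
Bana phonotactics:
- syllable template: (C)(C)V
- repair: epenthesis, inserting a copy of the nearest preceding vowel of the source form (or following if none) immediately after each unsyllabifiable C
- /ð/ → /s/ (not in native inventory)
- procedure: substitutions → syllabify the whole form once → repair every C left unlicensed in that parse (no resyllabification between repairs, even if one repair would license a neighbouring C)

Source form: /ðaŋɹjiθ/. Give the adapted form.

Substitution: /ð/ → /s/, giving /saŋɹjiθ/.
The consonants /ŋ/, /θ/ cannot be parsed into a legal (C)(C)V syllable (no codas are permitted; onsets may contain at most 2 consonants).
Each unlicensed consonant becomes the onset of a new syllable: /ŋ/ → /ŋa/, /θ/ → /θi/.

saŋaɹjiθi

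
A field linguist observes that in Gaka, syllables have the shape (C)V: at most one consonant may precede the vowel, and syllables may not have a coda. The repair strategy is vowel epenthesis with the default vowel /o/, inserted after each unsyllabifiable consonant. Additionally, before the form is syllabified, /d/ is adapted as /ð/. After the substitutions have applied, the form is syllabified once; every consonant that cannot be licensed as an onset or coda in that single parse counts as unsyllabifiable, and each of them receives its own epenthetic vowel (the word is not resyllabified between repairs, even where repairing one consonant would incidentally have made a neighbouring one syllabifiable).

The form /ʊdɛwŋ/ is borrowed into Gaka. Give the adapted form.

Substitution: /d/ → /ð/, giving /ʊðɛwŋ/.
Under (C)V, the unsyllabifiable consonants are /w/, /ŋ/ (no codas are permitted; onsets are limited to one consonant).
Epenthesis after each stranded consonant: /w/ → /wo/, /ŋ/ → /ŋo/.

ʊðɛwoŋo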